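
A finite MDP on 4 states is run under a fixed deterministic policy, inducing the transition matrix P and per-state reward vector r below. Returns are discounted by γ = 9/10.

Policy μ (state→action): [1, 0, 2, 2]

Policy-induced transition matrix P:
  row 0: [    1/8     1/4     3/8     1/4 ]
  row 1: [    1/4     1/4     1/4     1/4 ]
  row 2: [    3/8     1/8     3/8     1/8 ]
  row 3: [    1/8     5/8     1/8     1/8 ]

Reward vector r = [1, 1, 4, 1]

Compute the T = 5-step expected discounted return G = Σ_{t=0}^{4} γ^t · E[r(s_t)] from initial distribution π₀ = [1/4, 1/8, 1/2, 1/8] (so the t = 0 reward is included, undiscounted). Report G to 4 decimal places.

G = 8.4353

t=0: π = [0.2500, 0.1250, 0.5000, 0.1250], E[r] = 2.5000, γ^t·E[r] = 2.500000, running G = 2.500000
t=1: π = [0.2656, 0.2344, 0.3281, 0.1719], E[r] = 1.9844, γ^t·E[r] = 1.785938, running G = 4.285938
t=2: π = [0.2363, 0.2734, 0.3027, 0.1875], E[r] = 1.9082, γ^t·E[r] = 1.545645, running G = 5.831582
t=3: π = [0.2349, 0.2825, 0.2939, 0.1887], E[r] = 1.8818, γ^t·E[r] = 1.371858, running G = 7.203440
t=4: π = [0.2338, 0.2840, 0.2925, 0.1897], E[r] = 1.8775, γ^t·E[r] = 1.231849, running G = 8.435290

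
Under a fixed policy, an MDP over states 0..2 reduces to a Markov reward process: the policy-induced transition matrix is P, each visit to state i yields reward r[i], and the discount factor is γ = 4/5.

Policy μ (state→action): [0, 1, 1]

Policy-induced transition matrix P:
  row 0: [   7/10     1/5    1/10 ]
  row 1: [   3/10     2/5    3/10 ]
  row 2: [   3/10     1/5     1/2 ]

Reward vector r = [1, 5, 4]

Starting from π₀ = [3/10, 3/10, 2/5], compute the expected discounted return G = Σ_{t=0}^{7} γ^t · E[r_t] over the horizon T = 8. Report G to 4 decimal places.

G = 12.3849

t=0: π = [0.3000, 0.3000, 0.4000], E[r] = 3.4000, γ^t·E[r] = 3.400000, running G = 3.400000
t=1: π = [0.4200, 0.2600, 0.3200], E[r] = 3.0000, γ^t·E[r] = 2.400000, running G = 5.800000
t=2: π = [0.4680, 0.2520, 0.2800], E[r] = 2.8480, γ^t·E[r] = 1.822720, running G = 7.622720
t=3: π = [0.4872, 0.2504, 0.2624], E[r] = 2.7888, γ^t·E[r] = 1.427866, running G = 9.050586
t=4: π = [0.4949, 0.2501, 0.2550], E[r] = 2.7654, γ^t·E[r] = 1.132724, running G = 10.183310
t=5: π = [0.4980, 0.2500, 0.2520], E[r] = 2.7562, γ^t·E[r] = 0.903139, running G = 11.086448
t=6: π = [0.4992, 0.2500, 0.2508], E[r] = 2.7525, γ^t·E[r] = 0.721541, running G = 11.807989
t=7: π = [0.4997, 0.2500, 0.2503], E[r] = 2.7510, γ^t·E[r] = 0.576923, running G = 12.384913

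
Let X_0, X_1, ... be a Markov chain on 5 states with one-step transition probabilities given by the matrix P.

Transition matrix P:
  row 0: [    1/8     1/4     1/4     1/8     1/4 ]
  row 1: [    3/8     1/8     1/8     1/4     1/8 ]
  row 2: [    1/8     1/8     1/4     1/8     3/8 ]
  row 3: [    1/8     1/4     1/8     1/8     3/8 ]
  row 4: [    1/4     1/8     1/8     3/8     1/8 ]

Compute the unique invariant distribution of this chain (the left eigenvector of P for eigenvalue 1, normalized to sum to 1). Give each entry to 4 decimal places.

π = [0.1996, 0.1760, 0.1714, 0.2082, 0.2448]

Balance equations π_j = Σ_i π_i·P[i][j]:
  π_0 = 1/8·π_0 + 3/8·π_1 + 1/8·π_2 + 1/8·π_3 + 1/4·π_4
  π_1 = 1/4·π_0 + 1/8·π_1 + 1/8·π_2 + 1/4·π_3 + 1/8·π_4
  π_2 = 1/4·π_0 + 1/8·π_1 + 1/4·π_2 + 1/8·π_3 + 1/8·π_4
  π_3 = 1/8·π_0 + 1/4·π_1 + 1/8·π_2 + 1/8·π_3 + 3/8·π_4
  normalize: π_0 + π_1 + π_2 + π_3 + π_4 = 1
Solving the linear system gives exactly π = [997/4995, 293/1665, 856/4995, 208/999, 1223/4995].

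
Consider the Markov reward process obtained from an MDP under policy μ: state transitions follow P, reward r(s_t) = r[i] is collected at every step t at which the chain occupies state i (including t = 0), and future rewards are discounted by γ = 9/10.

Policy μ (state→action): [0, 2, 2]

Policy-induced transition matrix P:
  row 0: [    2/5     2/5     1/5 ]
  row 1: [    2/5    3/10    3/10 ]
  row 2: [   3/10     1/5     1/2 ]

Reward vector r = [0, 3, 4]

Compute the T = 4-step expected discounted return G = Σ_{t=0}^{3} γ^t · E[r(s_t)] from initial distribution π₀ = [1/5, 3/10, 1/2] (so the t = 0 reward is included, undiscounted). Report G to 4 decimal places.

G = 8.4524

t=0: π = [0.2000, 0.3000, 0.5000], E[r] = 2.9000, γ^t·E[r] = 2.900000, running G = 2.900000
t=1: π = [0.3500, 0.2700, 0.3800], E[r] = 2.3300, γ^t·E[r] = 2.097000, running G = 4.997000
t=2: π = [0.3620, 0.2970, 0.3410], E[r] = 2.2550, γ^t·E[r] = 1.826550, running G = 6.823550
t=3: π = [0.3659, 0.3021, 0.3320], E[r] = 2.2343, γ^t·E[r] = 1.628805, running G = 8.452355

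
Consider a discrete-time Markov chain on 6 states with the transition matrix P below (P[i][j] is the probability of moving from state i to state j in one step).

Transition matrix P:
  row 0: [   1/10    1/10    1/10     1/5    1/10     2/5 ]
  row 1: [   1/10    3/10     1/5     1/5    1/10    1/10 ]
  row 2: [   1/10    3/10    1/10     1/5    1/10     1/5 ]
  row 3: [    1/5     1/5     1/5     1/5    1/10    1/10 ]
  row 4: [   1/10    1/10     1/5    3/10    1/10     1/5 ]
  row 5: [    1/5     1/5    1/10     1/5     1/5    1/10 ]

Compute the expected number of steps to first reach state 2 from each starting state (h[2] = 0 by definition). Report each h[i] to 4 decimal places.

h = [6.6295, 5.8440, 0.0000, 5.9225, 5.9189, 6.5144]

First-step conditioning: h[2] = 0; for i ≠ 2, h[i] = 1 + Σ_k P[i][k]·h[k].
  h[0] = 1 + 1/10·h[0] + 1/10·h[1] + 1/5·h[3] + 1/10·h[4] + 2/5·h[5]
  h[1] = 1 + 1/10·h[0] + 3/10·h[1] + 1/5·h[3] + 1/10·h[4] + 1/10·h[5]
  h[3] = 1 + 1/5·h[0] + 1/5·h[1] + 1/5·h[3] + 1/10·h[4] + 1/10·h[5]
  h[4] = 1 + 1/10·h[0] + 1/10·h[1] + 3/10·h[3] + 1/10·h[4] + 1/5·h[5]
  h[5] = 1 + 1/5·h[0] + 1/5·h[1] + 1/5·h[3] + 1/5·h[4] + 1/10·h[5]
Solving the 5×5 linear system over states ≠ 2 gives exactly h = [18145/2737, 2285/391, 0, 16210/2737, 16200/2737, 17830/2737] (h[2] = 0 is the target).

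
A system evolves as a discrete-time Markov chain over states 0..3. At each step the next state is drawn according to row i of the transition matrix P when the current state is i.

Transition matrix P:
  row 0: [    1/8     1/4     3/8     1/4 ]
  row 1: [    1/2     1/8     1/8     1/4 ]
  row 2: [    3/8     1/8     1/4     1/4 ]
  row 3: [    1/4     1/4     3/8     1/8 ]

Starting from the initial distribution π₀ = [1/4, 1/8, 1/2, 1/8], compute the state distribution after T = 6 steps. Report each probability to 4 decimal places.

t=0: π = [0.2500, 0.1250, 0.5000, 0.1250]
t=1: π = [0.3125, 0.1719, 0.2813, 0.2344]
t=2: π = [0.2891, 0.1934, 0.2969, 0.2207]
t=3: π = [0.2993, 0.1887, 0.2896, 0.2224]
t=4: π = [0.2960, 0.1902, 0.2916, 0.2222]
t=5: π = [0.2970, 0.1898, 0.2910, 0.2222]
t=6: π = [0.2967, 0.1899, 0.2912, 0.2222]

π = [0.2967, 0.1899, 0.2912, 0.2222]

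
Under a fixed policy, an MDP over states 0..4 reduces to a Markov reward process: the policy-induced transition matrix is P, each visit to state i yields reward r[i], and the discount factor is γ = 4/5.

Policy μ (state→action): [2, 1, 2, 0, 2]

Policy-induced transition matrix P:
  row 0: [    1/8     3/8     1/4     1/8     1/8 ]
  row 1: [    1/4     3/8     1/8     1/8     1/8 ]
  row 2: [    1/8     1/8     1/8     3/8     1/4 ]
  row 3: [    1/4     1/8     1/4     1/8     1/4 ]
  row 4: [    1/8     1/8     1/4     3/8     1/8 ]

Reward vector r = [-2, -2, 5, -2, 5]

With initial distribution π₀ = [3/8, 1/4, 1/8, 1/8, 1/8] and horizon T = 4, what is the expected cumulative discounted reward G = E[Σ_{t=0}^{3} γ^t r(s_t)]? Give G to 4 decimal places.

t=0: π = [0.3750, 0.2500, 0.1250, 0.1250, 0.1250], E[r] = -0.2500, γ^t·E[r] = -0.250000, running G = -0.250000
t=1: π = [0.1719, 0.2813, 0.2031, 0.1875, 0.1563], E[r] = 0.5156, γ^t·E[r] = 0.412500, running G = 0.162500
t=2: π = [0.1836, 0.2383, 0.1895, 0.2148, 0.1738], E[r] = 0.5430, γ^t·E[r] = 0.347500, running G = 0.510000
t=3: π = [0.1816, 0.2305, 0.1965, 0.2158, 0.1755], E[r] = 0.6045, γ^t·E[r] = 0.309500, running G = 0.819500

G = 0.8195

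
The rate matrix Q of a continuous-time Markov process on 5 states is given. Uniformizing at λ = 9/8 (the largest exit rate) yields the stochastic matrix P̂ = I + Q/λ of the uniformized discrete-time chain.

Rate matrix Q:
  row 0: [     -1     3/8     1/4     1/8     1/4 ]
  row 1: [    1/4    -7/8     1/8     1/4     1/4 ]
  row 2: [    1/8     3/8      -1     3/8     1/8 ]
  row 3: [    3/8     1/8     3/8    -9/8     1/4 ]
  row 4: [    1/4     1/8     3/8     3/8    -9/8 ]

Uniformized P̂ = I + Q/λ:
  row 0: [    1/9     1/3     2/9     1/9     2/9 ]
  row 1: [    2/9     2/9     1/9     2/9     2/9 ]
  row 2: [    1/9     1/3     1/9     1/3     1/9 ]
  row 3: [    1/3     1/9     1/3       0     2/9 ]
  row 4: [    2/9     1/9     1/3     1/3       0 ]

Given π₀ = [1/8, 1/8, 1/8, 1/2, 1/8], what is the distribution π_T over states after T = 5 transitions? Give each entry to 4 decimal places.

π = [0.1986, 0.2279, 0.2131, 0.1979, 0.1625]

t=0: π = [0.1250, 0.1250, 0.1250, 0.5000, 0.1250]
t=1: π = [0.2500, 0.1806, 0.2639, 0.1250, 0.1806]
t=2: π = [0.1790, 0.2454, 0.2068, 0.2160, 0.1528]
t=3: π = [0.2034, 0.2241, 0.2130, 0.1943, 0.1653]
t=4: π = [0.1975, 0.2285, 0.2136, 0.1985, 0.1618]
t=5: π = [0.1986, 0.2279, 0.2131, 0.1979, 0.1625]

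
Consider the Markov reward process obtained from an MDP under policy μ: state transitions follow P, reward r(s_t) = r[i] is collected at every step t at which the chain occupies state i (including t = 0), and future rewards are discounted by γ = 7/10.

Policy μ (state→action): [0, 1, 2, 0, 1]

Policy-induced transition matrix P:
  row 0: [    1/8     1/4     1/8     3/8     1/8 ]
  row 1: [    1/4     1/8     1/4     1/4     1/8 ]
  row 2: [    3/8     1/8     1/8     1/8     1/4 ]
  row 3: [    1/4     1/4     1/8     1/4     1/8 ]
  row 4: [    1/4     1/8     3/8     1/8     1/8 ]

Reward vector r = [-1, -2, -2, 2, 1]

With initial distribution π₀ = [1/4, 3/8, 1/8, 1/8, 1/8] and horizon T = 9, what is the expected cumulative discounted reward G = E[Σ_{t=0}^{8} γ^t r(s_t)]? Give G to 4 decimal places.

t=0: π = [0.2500, 0.3750, 0.1250, 0.1250, 0.1250], E[r] = -0.8750, γ^t·E[r] = -0.875000, running G = -0.875000
t=1: π = [0.2344, 0.1719, 0.2031, 0.2500, 0.1406], E[r] = -0.3438, γ^t·E[r] = -0.240625, running G = -1.115625
t=2: π = [0.2461, 0.1855, 0.1816, 0.2363, 0.1504], E[r] = -0.3574, γ^t·E[r] = -0.175137, running G = -1.290762
t=3: π = [0.2419, 0.1853, 0.1858, 0.2393, 0.1477], E[r] = -0.3579, γ^t·E[r] = -0.122763, running G = -1.413525
t=4: π = [0.2430, 0.1852, 0.1851, 0.2386, 0.1482], E[r] = -0.3581, γ^t·E[r] = -0.085986, running G = -1.499510
t=5: π = [0.2428, 0.1852, 0.1852, 0.2387, 0.1481], E[r] = -0.3580, γ^t·E[r] = -0.060168, running G = -1.559678
t=6: π = [0.2428, 0.1852, 0.1852, 0.2387, 0.1481], E[r] = -0.3580, γ^t·E[r] = -0.042122, running G = -1.601801
t=7: π = [0.2428, 0.1852, 0.1852, 0.2387, 0.1481], E[r] = -0.3580, γ^t·E[r] = -0.029485, running G = -1.631285
t=8: π = [0.2428, 0.1852, 0.1852, 0.2387, 0.1481], E[r] = -0.3580, γ^t·E[r] = -0.020639, running G = -1.651925

G = -1.6519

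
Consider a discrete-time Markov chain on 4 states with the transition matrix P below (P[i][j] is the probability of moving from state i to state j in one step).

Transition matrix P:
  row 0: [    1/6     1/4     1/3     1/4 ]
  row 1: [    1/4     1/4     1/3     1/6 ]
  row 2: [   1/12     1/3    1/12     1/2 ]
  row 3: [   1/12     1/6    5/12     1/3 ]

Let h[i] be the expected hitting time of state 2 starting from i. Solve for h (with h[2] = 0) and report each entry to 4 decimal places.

First-step conditioning: h[2] = 0; for i ≠ 2, h[i] = 1 + Σ_k P[i][k]·h[k].
  h[0] = 1 + 1/6·h[0] + 1/4·h[1] + 1/4·h[3]
  h[1] = 1 + 1/4·h[0] + 1/4·h[1] + 1/6·h[3]
  h[3] = 1 + 1/12·h[0] + 1/6·h[1] + 1/3·h[3]
Solving the 3×3 linear system over states ≠ 2 gives exactly h = [1572/557, 1584/557, 0, 1428/557] (h[2] = 0 is the target).

h = [2.8223, 2.8438, 0.0000, 2.5637]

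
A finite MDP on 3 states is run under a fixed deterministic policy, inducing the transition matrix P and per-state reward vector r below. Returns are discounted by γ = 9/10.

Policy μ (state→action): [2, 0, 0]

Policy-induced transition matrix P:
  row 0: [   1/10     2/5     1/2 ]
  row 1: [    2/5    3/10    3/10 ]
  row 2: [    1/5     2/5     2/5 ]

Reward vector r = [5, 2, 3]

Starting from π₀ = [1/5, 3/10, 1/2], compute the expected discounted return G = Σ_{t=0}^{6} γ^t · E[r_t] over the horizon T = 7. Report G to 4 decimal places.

G = 16.2921

t=0: π = [0.2000, 0.3000, 0.5000], E[r] = 3.1000, γ^t·E[r] = 3.100000, running G = 3.100000
t=1: π = [0.2400, 0.3700, 0.3900], E[r] = 3.1100, γ^t·E[r] = 2.799000, running G = 5.899000
t=2: π = [0.2500, 0.3630, 0.3870], E[r] = 3.1370, γ^t·E[r] = 2.540970, running G = 8.439970
t=3: π = [0.2476, 0.3637, 0.3887], E[r] = 3.1315, γ^t·E[r] = 2.282864, running G = 10.722834
t=4: π = [0.2480, 0.3636, 0.3884], E[r] = 3.1323, γ^t·E[r] = 2.055122, running G = 12.777955
t=5: π = [0.2479, 0.3636, 0.3884], E[r] = 3.1322, γ^t·E[r] = 1.849544, running G = 14.627499
t=6: π = [0.2479, 0.3636, 0.3884], E[r] = 3.1322, γ^t·E[r] = 1.664597, running G = 16.292096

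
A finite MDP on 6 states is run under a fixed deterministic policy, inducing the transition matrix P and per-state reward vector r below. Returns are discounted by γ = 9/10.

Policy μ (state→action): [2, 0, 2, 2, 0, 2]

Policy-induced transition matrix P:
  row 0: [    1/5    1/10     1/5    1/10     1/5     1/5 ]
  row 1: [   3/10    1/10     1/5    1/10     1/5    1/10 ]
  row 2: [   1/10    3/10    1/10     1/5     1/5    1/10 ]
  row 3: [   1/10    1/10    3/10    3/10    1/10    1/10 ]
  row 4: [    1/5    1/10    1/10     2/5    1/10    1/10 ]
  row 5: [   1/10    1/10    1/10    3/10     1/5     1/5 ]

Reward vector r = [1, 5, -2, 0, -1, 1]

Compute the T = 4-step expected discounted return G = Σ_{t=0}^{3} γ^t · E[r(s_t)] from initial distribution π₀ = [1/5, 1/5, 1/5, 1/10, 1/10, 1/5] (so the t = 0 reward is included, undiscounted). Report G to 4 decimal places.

G = 2.0464

t=0: π = [0.2000, 0.2000, 0.2000, 0.1000, 0.1000, 0.2000], E[r] = 0.9000, γ^t·E[r] = 0.900000, running G = 0.900000
t=1: π = [0.1700, 0.1400, 0.1600, 0.2100, 0.1800, 0.1400], E[r] = 0.5100, γ^t·E[r] = 0.459000, running G = 1.359000
t=2: π = [0.1630, 0.1320, 0.1730, 0.2400, 0.1610, 0.1310], E[r] = 0.4470, γ^t·E[r] = 0.362070, running G = 1.721070
t=3: π = [0.1588, 0.1346, 0.1775, 0.2398, 0.1599, 0.1294], E[r] = 0.4463, γ^t·E[r] = 0.325353, running G = 2.046423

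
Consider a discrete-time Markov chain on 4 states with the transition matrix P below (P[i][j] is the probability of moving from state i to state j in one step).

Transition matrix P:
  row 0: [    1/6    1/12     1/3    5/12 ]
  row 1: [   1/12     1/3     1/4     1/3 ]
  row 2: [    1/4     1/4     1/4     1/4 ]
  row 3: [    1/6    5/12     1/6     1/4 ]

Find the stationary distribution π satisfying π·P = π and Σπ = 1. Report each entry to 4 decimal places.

π = [0.1617, 0.2982, 0.2383, 0.3018]

Balance equations π_j = Σ_i π_i·P[i][j]:
  π_0 = 1/6·π_0 + 1/12·π_1 + 1/4·π_2 + 1/6·π_3
  π_1 = 1/12·π_0 + 1/3·π_1 + 1/4·π_2 + 5/12·π_3
  π_2 = 1/3·π_0 + 1/4·π_1 + 1/4·π_2 + 1/6·π_3
  normalize: π_0 + π_1 + π_2 + π_3 = 1
Solving the linear system gives exactly π = [27/167, 249/835, 199/835, 252/835].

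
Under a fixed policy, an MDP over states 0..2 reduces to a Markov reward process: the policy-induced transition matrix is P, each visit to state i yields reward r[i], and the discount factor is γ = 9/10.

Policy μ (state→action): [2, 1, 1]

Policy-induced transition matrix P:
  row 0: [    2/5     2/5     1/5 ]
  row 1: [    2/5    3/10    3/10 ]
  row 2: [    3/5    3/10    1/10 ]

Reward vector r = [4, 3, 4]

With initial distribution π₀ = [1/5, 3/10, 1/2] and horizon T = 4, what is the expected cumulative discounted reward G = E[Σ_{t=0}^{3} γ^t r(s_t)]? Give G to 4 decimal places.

G = 12.6340

t=0: π = [0.2000, 0.3000, 0.5000], E[r] = 3.7000, γ^t·E[r] = 3.700000, running G = 3.700000
t=1: π = [0.5000, 0.3200, 0.1800], E[r] = 3.6800, γ^t·E[r] = 3.312000, running G = 7.012000
t=2: π = [0.4360, 0.3500, 0.2140], E[r] = 3.6500, γ^t·E[r] = 2.956500, running G = 9.968500
t=3: π = [0.4428, 0.3436, 0.2136], E[r] = 3.6564, γ^t·E[r] = 2.665516, running G = 12.634016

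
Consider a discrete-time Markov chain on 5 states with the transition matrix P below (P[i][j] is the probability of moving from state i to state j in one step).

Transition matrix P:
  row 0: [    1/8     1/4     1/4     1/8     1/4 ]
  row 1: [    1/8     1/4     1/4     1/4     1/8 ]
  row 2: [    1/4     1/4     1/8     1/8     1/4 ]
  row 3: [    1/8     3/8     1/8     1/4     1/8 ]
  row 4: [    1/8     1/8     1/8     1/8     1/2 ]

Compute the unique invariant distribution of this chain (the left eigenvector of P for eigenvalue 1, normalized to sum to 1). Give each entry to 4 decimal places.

Balance equations π_j = Σ_i π_i·P[i][j]:
  π_0 = 1/8·π_0 + 1/8·π_1 + 1/4·π_2 + 1/8·π_3 + 1/8·π_4
  π_1 = 1/4·π_0 + 1/4·π_1 + 1/4·π_2 + 3/8·π_3 + 1/8·π_4
  π_2 = 1/4·π_0 + 1/4·π_1 + 1/8·π_2 + 1/8·π_3 + 1/8·π_4
  π_3 = 1/8·π_0 + 1/4·π_1 + 1/8·π_2 + 1/4·π_3 + 1/8·π_4
  normalize: π_0 + π_1 + π_2 + π_3 + π_4 = 1
Solving the linear system gives exactly π = [425/2898, 11/46, 251/1449, 57/322, 85/322].

π = [0.1467, 0.2391, 0.1732, 0.1770, 0.2640]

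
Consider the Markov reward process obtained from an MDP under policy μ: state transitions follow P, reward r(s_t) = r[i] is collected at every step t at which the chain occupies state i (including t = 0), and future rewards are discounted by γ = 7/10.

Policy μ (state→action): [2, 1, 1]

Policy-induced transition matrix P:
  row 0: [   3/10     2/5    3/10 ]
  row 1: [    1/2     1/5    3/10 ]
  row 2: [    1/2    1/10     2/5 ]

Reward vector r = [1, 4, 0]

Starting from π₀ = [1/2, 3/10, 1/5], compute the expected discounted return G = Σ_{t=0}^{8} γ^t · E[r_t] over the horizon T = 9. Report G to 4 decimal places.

G = 4.8858

t=0: π = [0.5000, 0.3000, 0.2000], E[r] = 1.7000, γ^t·E[r] = 1.700000, running G = 1.700000
t=1: π = [0.4000, 0.2800, 0.3200], E[r] = 1.5200, γ^t·E[r] = 1.064000, running G = 2.764000
t=2: π = [0.4200, 0.2480, 0.3320], E[r] = 1.4120, γ^t·E[r] = 0.691880, running G = 3.455880
t=3: π = [0.4160, 0.2508, 0.3332], E[r] = 1.4192, γ^t·E[r] = 0.486786, running G = 3.942666
t=4: π = [0.4168, 0.2499, 0.3333], E[r] = 1.4163, γ^t·E[r] = 0.340058, running G = 4.282724
t=5: π = [0.4166, 0.2500, 0.3333], E[r] = 1.4168, γ^t·E[r] = 0.238114, running G = 4.520838
t=6: π = [0.4167, 0.2500, 0.3333], E[r] = 1.4167, γ^t·E[r] = 0.166668, running G = 4.687505
t=7: π = [0.4167, 0.2500, 0.3333], E[r] = 1.4167, γ^t·E[r] = 0.116669, running G = 4.804174
t=8: π = [0.4167, 0.2500, 0.3333], E[r] = 1.4167, γ^t·E[r] = 0.081668, running G = 4.885842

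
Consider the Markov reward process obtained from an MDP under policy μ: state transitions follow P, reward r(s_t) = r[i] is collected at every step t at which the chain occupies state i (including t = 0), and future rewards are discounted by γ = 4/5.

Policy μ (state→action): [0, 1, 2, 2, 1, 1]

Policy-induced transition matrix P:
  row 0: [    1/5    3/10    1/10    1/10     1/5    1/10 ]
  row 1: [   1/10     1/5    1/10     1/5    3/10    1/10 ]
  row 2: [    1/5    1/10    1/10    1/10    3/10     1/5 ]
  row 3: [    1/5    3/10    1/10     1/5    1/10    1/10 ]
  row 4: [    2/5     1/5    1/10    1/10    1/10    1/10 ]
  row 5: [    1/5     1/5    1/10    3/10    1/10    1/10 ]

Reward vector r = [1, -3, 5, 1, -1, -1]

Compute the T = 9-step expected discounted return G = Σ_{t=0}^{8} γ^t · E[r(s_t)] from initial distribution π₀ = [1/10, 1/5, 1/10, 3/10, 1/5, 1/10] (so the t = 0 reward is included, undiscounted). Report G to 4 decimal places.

G = -0.3318

t=0: π = [0.1000, 0.2000, 0.1000, 0.3000, 0.2000, 0.1000], E[r] = 0.0000, γ^t·E[r] = 0.000000, running G = 0.000000
t=1: π = [0.2200, 0.2300, 0.1000, 0.1700, 0.1700, 0.1100], E[r] = -0.0800, γ^t·E[r] = -0.064000, running G = -0.064000
t=2: π = [0.2110, 0.2290, 0.1000, 0.1620, 0.1880, 0.1100], E[r] = -0.1120, γ^t·E[r] = -0.071680, running G = -0.135680
t=3: π = [0.2147, 0.2273, 0.1000, 0.1611, 0.1869, 0.1100], E[r] = -0.1030, γ^t·E[r] = -0.052736, running G = -0.188416
t=4: π = [0.2147, 0.2276, 0.1000, 0.1608, 0.1869, 0.1100], E[r] = -0.1042, γ^t·E[r] = -0.042672, running G = -0.231088
t=5: π = [0.2146, 0.2275, 0.1000, 0.1608, 0.1870, 0.1100], E[r] = -0.1042, γ^t·E[r] = -0.034130, running G = -0.265219
t=6: π = [0.2146, 0.2275, 0.1000, 0.1608, 0.1870, 0.1100], E[r] = -0.1041, γ^t·E[r] = -0.027298, running G = -0.292517
t=7: π = [0.2146, 0.2275, 0.1000, 0.1608, 0.1870, 0.1100], E[r] = -0.1041, γ^t·E[r] = -0.021840, running G = -0.314356
t=8: π = [0.2146, 0.2275, 0.1000, 0.1608, 0.1870, 0.1100], E[r] = -0.1041, γ^t·E[r] = -0.017472, running G = -0.331828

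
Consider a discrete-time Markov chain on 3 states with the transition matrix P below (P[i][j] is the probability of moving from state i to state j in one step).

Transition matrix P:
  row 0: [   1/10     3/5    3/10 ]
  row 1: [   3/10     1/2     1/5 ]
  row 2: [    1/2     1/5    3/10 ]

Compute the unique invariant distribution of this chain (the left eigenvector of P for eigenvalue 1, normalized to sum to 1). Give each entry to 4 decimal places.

Balance equations π_j = Σ_i π_i·P[i][j]:
  π_0 = 1/10·π_0 + 3/10·π_1 + 1/2·π_2
  π_1 = 3/5·π_0 + 1/2·π_1 + 1/5·π_2
  normalize: π_0 + π_1 + π_2 = 1
Solving the linear system gives exactly π = [31/106, 24/53, 27/106].

π = [0.2925, 0.4528, 0.2547]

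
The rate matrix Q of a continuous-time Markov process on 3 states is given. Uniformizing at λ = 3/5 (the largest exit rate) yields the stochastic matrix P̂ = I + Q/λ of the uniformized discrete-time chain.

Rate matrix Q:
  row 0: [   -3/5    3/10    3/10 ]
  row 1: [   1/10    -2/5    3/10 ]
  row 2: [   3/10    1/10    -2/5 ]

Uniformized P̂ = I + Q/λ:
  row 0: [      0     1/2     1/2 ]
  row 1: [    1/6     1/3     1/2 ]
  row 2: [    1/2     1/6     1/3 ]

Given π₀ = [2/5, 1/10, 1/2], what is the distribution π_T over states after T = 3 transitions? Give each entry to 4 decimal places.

π = [0.2667, 0.3051, 0.4282]

t=0: π = [0.4000, 0.1000, 0.5000]
t=1: π = [0.2667, 0.3167, 0.4167]
t=2: π = [0.2611, 0.3083, 0.4306]
t=3: π = [0.2667, 0.3051, 0.4282]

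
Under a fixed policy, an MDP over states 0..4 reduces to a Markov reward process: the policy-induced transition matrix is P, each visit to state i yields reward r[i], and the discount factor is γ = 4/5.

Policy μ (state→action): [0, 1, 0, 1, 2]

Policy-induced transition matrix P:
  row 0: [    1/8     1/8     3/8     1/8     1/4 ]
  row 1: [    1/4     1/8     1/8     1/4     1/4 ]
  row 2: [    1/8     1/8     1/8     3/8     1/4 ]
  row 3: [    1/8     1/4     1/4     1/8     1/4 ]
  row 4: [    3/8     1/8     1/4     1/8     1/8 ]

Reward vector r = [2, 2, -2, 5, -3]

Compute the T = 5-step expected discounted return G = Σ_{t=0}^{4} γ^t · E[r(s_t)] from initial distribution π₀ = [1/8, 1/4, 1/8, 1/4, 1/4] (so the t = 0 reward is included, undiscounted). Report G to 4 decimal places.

G = 2.3708

t=0: π = [0.1250, 0.2500, 0.1250, 0.2500, 0.2500], E[r] = 1.0000, γ^t·E[r] = 1.000000, running G = 1.000000
t=1: π = [0.2188, 0.1563, 0.2188, 0.1875, 0.2188], E[r] = 0.5938, γ^t·E[r] = 0.475000, running G = 1.475000
t=2: π = [0.1992, 0.1484, 0.2305, 0.1992, 0.2227], E[r] = 0.5625, γ^t·E[r] = 0.360000, running G = 1.835000
t=3: π = [0.1992, 0.1499, 0.2275, 0.2012, 0.2222], E[r] = 0.5825, γ^t·E[r] = 0.298250, running G = 2.133250
t=4: π = [0.1993, 0.1501, 0.2277, 0.2006, 0.2222], E[r] = 0.5798, γ^t·E[r] = 0.237500, running G = 2.370750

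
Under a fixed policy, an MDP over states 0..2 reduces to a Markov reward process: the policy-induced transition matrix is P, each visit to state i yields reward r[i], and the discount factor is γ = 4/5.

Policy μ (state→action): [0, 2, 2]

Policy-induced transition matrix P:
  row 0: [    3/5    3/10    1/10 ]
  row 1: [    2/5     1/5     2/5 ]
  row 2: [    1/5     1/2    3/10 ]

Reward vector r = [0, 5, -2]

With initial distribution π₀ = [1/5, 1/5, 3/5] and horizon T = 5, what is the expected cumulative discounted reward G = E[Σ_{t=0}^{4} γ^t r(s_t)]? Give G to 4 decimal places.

G = 2.6305

t=0: π = [0.2000, 0.2000, 0.6000], E[r] = -0.2000, γ^t·E[r] = -0.200000, running G = -0.200000
t=1: π = [0.3200, 0.4000, 0.2800], E[r] = 1.4400, γ^t·E[r] = 1.152000, running G = 0.952000
t=2: π = [0.4080, 0.3160, 0.2760], E[r] = 1.0280, γ^t·E[r] = 0.657920, running G = 1.609920
t=3: π = [0.4264, 0.3236, 0.2500], E[r] = 1.1180, γ^t·E[r] = 0.572416, running G = 2.182336
t=4: π = [0.4353, 0.3176, 0.2471], E[r] = 1.0940, γ^t·E[r] = 0.448119, running G = 2.630455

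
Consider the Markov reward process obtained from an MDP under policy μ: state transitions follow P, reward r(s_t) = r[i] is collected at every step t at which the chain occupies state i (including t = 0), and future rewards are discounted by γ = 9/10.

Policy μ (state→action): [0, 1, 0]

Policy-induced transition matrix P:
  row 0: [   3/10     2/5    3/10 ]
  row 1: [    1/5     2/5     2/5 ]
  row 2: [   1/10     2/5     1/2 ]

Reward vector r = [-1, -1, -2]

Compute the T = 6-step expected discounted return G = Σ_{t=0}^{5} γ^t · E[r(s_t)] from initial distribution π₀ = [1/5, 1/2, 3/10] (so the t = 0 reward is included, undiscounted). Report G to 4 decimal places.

G = -6.5355

t=0: π = [0.2000, 0.5000, 0.3000], E[r] = -1.3000, γ^t·E[r] = -1.300000, running G = -1.300000
t=1: π = [0.1900, 0.4000, 0.4100], E[r] = -1.4100, γ^t·E[r] = -1.269000, running G = -2.569000
t=2: π = [0.1780, 0.4000, 0.4220], E[r] = -1.4220, γ^t·E[r] = -1.151820, running G = -3.720820
t=3: π = [0.1756, 0.4000, 0.4244], E[r] = -1.4244, γ^t·E[r] = -1.038388, running G = -4.759208
t=4: π = [0.1751, 0.4000, 0.4249], E[r] = -1.4249, γ^t·E[r] = -0.934864, running G = -5.694071
t=5: π = [0.1750, 0.4000, 0.4250], E[r] = -1.4250, γ^t·E[r] = -0.841434, running G = -6.535505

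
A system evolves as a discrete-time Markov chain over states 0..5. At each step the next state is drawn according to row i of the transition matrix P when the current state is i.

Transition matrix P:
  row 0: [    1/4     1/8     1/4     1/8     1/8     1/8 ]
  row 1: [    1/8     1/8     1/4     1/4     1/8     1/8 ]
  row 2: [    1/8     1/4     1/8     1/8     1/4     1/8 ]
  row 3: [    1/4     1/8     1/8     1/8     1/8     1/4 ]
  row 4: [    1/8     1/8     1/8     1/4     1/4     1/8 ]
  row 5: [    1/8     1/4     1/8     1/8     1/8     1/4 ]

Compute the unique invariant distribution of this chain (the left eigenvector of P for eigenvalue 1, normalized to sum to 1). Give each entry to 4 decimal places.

π = [0.1667, 0.1667, 0.1667, 0.1667, 0.1667, 0.1667]

Balance equations π_j = Σ_i π_i·P[i][j]:
  π_0 = 1/4·π_0 + 1/8·π_1 + 1/8·π_2 + 1/4·π_3 + 1/8·π_4 + 1/8·π_5
  π_1 = 1/8·π_0 + 1/8·π_1 + 1/4·π_2 + 1/8·π_3 + 1/8·π_4 + 1/4·π_5
  π_2 = 1/4·π_0 + 1/4·π_1 + 1/8·π_2 + 1/8·π_3 + 1/8·π_4 + 1/8·π_5
  π_3 = 1/8·π_0 + 1/4·π_1 + 1/8·π_2 + 1/8·π_3 + 1/4·π_4 + 1/8·π_5
  π_4 = 1/8·π_0 + 1/8·π_1 + 1/4·π_2 + 1/8·π_3 + 1/4·π_4 + 1/8·π_5
  normalize: π_0 + π_1 + π_2 + π_3 + π_4 + π_5 = 1
Solving the linear system gives exactly π = [1/6, 1/6, 1/6, 1/6, 1/6, 1/6].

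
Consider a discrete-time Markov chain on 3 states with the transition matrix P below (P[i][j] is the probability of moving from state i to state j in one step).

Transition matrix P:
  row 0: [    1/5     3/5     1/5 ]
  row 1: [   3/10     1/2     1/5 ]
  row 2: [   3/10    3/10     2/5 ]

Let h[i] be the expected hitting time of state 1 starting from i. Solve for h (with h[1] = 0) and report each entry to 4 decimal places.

h = [1.9048, 0.0000, 2.6190]

First-step conditioning: h[1] = 0; for i ≠ 1, h[i] = 1 + Σ_k P[i][k]·h[k].
  h[0] = 1 + 1/5·h[0] + 1/5·h[2]
  h[2] = 1 + 3/10·h[0] + 2/5·h[2]
Solving the 2×2 linear system over states ≠ 1 gives exactly h = [40/21, 0, 55/21] (h[1] = 0 is the target).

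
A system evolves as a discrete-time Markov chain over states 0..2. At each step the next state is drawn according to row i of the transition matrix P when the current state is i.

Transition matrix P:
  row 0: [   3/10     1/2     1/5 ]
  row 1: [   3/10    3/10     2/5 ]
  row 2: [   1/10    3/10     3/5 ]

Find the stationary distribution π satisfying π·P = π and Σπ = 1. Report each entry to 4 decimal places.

Balance equations π_j = Σ_i π_i·P[i][j]:
  π_0 = 3/10·π_0 + 3/10·π_1 + 1/10·π_2
  π_1 = 1/2·π_0 + 3/10·π_1 + 3/10·π_2
  normalize: π_0 + π_1 + π_2 = 1
Solving the linear system gives exactly π = [4/19, 13/38, 17/38].

π = [0.2105, 0.3421, 0.4474]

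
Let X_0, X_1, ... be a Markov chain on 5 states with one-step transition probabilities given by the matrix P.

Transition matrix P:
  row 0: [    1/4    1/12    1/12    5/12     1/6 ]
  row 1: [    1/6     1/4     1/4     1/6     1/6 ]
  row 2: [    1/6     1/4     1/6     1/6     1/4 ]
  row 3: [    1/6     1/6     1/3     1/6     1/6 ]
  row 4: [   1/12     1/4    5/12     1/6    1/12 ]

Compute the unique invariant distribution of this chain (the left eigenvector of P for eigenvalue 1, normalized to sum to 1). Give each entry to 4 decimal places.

Balance equations π_j = Σ_i π_i·P[i][j]:
  π_0 = 1/4·π_0 + 1/6·π_1 + 1/6·π_2 + 1/6·π_3 + 1/12·π_4
  π_1 = 1/12·π_0 + 1/4·π_1 + 1/4·π_2 + 1/6·π_3 + 1/4·π_4
  π_2 = 1/12·π_0 + 1/4·π_1 + 1/6·π_2 + 1/3·π_3 + 5/12·π_4
  π_3 = 5/12·π_0 + 1/6·π_1 + 1/6·π_2 + 1/6·π_3 + 1/6·π_4
  normalize: π_0 + π_1 + π_2 + π_3 + π_4 = 1
Solving the linear system gives exactly π = [3658/22023, 4514/22023, 5458/22023, 4585/22023, 3808/22023].

π = [0.1661, 0.2050, 0.2478, 0.2082, 0.1729]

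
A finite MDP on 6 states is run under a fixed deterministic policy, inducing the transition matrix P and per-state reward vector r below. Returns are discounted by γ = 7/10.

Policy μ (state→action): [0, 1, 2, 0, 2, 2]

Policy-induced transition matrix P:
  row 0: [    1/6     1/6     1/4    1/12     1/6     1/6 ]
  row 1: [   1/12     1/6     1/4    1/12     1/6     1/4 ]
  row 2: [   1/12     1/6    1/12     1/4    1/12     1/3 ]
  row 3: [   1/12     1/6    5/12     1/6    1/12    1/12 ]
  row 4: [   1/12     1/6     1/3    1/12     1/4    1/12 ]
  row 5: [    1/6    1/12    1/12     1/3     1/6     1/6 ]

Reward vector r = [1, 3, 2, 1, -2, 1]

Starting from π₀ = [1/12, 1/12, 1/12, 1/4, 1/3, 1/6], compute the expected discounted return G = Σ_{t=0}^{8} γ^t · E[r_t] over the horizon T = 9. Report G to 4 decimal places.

t=0: π = [0.0833, 0.0833, 0.0833, 0.2500, 0.3333, 0.1667], E[r] = 0.2500, γ^t·E[r] = 0.250000, running G = 0.250000
t=1: π = [0.1042, 0.1528, 0.2778, 0.1597, 0.1667, 0.1389], E[r] = 1.0833, γ^t·E[r] = 0.758333, running G = 1.008333
t=2: π = [0.1036, 0.1551, 0.2211, 0.1777, 0.1441, 0.1985], E[r] = 1.0990, γ^t·E[r] = 0.538490, running G = 1.546823
t=3: π = [0.1085, 0.1501, 0.2217, 0.1846, 0.1454, 0.1896], E[r] = 1.0856, γ^t·E[r] = 0.372361, running G = 1.919184
t=4: π = [0.1082, 0.1509, 0.2243, 0.1831, 0.1449, 0.1886], E[r] = 1.0913, γ^t·E[r] = 0.262016, running G = 2.181200
t=5: π = [0.1081, 0.1509, 0.2238, 0.1831, 0.1448, 0.1893], E[r] = 1.0913, γ^t·E[r] = 0.183411, running G = 2.364611
t=6: π = [0.1081, 0.1509, 0.2237, 0.1832, 0.1448, 0.1892], E[r] = 1.0911, γ^t·E[r] = 0.128362, running G = 2.492973
t=7: π = [0.1081, 0.1509, 0.2238, 0.1832, 0.1448, 0.1892], E[r] = 1.0911, γ^t·E[r] = 0.089858, running G = 2.582830
t=8: π = [0.1081, 0.1509, 0.2238, 0.1832, 0.1448, 0.1892], E[r] = 1.0911, γ^t·E[r] = 0.062900, running G = 2.645730

G = 2.6457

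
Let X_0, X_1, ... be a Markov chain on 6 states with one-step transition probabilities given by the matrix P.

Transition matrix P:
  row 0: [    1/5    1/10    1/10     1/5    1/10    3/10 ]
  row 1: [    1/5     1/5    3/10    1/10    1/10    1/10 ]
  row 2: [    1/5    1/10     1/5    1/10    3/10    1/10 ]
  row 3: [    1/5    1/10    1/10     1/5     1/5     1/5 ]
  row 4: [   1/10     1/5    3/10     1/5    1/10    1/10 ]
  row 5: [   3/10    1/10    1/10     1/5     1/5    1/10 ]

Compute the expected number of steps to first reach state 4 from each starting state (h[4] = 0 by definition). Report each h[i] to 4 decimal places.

h = [6.0933, 6.0061, 4.9141, 5.5347, 0.0000, 5.5855]

First-step conditioning: h[4] = 0; for i ≠ 4, h[i] = 1 + Σ_k P[i][k]·h[k].
  h[0] = 1 + 1/5·h[0] + 1/10·h[1] + 1/10·h[2] + 1/5·h[3] + 3/10·h[5]
  h[1] = 1 + 1/5·h[0] + 1/5·h[1] + 3/10·h[2] + 1/10·h[3] + 1/10·h[5]
  h[2] = 1 + 1/5·h[0] + 1/10·h[1] + 1/5·h[2] + 1/10·h[3] + 1/10·h[5]
  h[3] = 1 + 1/5·h[0] + 1/10·h[1] + 1/10·h[2] + 1/5·h[3] + 1/5·h[5]
  h[5] = 1 + 3/10·h[0] + 1/10·h[1] + 1/10·h[2] + 1/5·h[3] + 1/10·h[5]
Solving the 5×5 linear system over states ≠ 4 gives exactly h = [6075/997, 47905/7976, 39195/7976, 44145/7976, 0, 22275/3988] (h[4] = 0 is the target).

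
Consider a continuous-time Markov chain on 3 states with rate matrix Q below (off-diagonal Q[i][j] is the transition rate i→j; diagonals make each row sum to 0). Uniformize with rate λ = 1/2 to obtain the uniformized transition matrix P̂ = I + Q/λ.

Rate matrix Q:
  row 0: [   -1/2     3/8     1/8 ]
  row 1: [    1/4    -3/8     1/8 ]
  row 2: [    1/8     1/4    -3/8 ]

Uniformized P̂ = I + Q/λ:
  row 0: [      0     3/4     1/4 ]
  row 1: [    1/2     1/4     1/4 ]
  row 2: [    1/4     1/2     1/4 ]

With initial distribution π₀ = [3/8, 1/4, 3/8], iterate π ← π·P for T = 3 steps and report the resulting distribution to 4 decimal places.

t=0: π = [0.3750, 0.2500, 0.3750]
t=1: π = [0.2188, 0.5313, 0.2500]
t=2: π = [0.3281, 0.4219, 0.2500]
t=3: π = [0.2734, 0.4766, 0.2500]

π = [0.2734, 0.4766, 0.2500]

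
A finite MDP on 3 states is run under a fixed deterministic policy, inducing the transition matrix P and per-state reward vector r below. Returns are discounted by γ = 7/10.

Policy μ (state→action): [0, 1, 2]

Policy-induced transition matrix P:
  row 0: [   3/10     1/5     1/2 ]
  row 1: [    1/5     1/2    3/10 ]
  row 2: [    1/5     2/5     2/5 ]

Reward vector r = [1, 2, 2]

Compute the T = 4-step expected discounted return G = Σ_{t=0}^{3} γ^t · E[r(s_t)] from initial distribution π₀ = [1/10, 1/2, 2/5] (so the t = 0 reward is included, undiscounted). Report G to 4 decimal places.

G = 4.6345

t=0: π = [0.1000, 0.5000, 0.4000], E[r] = 1.9000, γ^t·E[r] = 1.900000, running G = 1.900000
t=1: π = [0.2100, 0.4300, 0.3600], E[r] = 1.7900, γ^t·E[r] = 1.253000, running G = 3.153000
t=2: π = [0.2210, 0.4010, 0.3780], E[r] = 1.7790, γ^t·E[r] = 0.871710, running G = 4.024710
t=3: π = [0.2221, 0.3959, 0.3820], E[r] = 1.7779, γ^t·E[r] = 0.609820, running G = 4.634530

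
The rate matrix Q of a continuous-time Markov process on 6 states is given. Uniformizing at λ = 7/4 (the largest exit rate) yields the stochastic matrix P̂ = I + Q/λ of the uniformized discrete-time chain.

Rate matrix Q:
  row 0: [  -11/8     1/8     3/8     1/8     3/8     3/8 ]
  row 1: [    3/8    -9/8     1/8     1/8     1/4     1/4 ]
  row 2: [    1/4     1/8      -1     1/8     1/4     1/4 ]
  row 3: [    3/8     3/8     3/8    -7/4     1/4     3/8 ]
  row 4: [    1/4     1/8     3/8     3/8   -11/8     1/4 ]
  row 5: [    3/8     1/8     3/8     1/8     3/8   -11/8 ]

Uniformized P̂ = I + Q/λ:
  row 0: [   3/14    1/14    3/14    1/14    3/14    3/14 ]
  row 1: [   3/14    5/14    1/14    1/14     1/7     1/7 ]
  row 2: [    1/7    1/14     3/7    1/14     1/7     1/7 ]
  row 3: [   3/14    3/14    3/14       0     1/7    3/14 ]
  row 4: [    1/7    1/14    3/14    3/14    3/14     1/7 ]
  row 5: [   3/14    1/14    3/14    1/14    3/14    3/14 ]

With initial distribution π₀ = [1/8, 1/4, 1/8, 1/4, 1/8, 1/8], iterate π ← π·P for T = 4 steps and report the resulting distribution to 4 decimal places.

t=0: π = [0.1250, 0.2500, 0.1250, 0.2500, 0.1250, 0.1250]
t=1: π = [0.1964, 0.1786, 0.2054, 0.0714, 0.1696, 0.1786]
t=2: π = [0.1875, 0.1327, 0.2328, 0.0906, 0.1818, 0.1747]
t=3: π = [0.1847, 0.1223, 0.2452, 0.0909, 0.1817, 0.1752]
t=4: π = [0.1838, 0.1194, 0.2494, 0.0909, 0.1815, 0.1751]

π = [0.1838, 0.1194, 0.2494, 0.0909, 0.1815, 0.1751]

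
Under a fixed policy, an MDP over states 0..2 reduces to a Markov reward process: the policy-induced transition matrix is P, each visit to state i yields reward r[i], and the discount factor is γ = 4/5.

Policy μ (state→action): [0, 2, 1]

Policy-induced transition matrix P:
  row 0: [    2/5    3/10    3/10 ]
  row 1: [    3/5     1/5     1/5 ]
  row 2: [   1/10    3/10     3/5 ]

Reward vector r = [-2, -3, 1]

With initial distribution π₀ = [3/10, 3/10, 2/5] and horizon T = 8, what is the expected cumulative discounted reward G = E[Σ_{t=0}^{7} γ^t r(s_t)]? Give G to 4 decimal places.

t=0: π = [0.3000, 0.3000, 0.4000], E[r] = -1.1000, γ^t·E[r] = -1.100000, running G = -1.100000
t=1: π = [0.3400, 0.2700, 0.3900], E[r] = -1.1000, γ^t·E[r] = -0.880000, running G = -1.980000
t=2: π = [0.3370, 0.2730, 0.3900], E[r] = -1.1030, γ^t·E[r] = -0.705920, running G = -2.685920
t=3: π = [0.3376, 0.2727, 0.3897], E[r] = -1.1036, γ^t·E[r] = -0.565043, running G = -3.250963
t=4: π = [0.3376, 0.2727, 0.3896], E[r] = -1.1038, γ^t·E[r] = -0.452121, running G = -3.703084
t=5: π = [0.3377, 0.2727, 0.3896], E[r] = -1.1039, γ^t·E[r] = -0.361716, running G = -4.064800
t=6: π = [0.3377, 0.2727, 0.3896], E[r] = -1.1039, γ^t·E[r] = -0.289378, running G = -4.354178
t=7: π = [0.3377, 0.2727, 0.3896], E[r] = -1.1039, γ^t·E[r] = -0.231503, running G = -4.585681

G = -4.5857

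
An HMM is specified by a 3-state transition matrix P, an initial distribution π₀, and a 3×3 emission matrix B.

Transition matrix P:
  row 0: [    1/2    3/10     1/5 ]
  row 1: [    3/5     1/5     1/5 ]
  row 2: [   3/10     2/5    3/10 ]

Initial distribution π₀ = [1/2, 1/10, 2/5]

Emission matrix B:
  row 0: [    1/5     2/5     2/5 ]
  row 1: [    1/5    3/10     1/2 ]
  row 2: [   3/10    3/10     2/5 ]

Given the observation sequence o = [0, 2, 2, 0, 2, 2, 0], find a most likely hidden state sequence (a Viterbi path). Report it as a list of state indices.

path = [2, 1, 0, 0, 0, 0, 0]

t=0: δ = [1.000e-01, 2.000e-02, 1.200e-01]  (obs o_0=0)
t=1: δ = [2.000e-02, 2.400e-02, 1.440e-02]  ψ = [0, 2, 2]  (obs o_1=2)
t=2: δ = [5.760e-03, 3.000e-03, 1.920e-03]  ψ = [1, 0, 1]  (obs o_2=2)
t=3: δ = [5.760e-04, 3.456e-04, 3.456e-04]  ψ = [0, 0, 0]  (obs o_3=0)
t=4: δ = [1.152e-04, 8.640e-05, 4.608e-05]  ψ = [0, 0, 0]  (obs o_4=2)
t=5: δ = [2.304e-05, 1.728e-05, 9.216e-06]  ψ = [0, 0, 0]  (obs o_5=2)
t=6: δ = [2.304e-06, 1.382e-06, 1.382e-06]  ψ = [0, 0, 0]  (obs o_6=0)
backtrack: best end state = 0; path = [2, 1, 0, 0, 0, 0, 0]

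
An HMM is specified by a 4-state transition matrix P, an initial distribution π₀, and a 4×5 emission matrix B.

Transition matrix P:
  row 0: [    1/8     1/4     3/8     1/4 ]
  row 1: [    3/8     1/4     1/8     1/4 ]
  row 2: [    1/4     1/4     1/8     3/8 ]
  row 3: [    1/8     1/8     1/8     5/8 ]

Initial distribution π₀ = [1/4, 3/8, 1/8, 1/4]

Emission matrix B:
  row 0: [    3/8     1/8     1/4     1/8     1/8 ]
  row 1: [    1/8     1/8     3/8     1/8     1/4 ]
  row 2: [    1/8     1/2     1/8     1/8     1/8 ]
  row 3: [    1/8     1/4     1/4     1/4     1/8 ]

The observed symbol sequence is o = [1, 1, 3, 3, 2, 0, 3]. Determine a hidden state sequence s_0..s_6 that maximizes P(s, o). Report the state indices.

t=0: δ = [3.125e-02, 4.688e-02, 6.250e-02, 6.250e-02]  (obs o_0=1)
t=1: δ = [2.197e-03, 1.953e-03, 5.859e-03, 9.766e-03]  ψ = [1, 2, 0, 3]  (obs o_1=1)
t=2: δ = [1.831e-04, 1.831e-04, 1.526e-04, 1.526e-03]  ψ = [2, 2, 3, 3]  (obs o_2=3)
t=3: δ = [2.384e-05, 2.384e-05, 2.384e-05, 2.384e-04]  ψ = [3, 3, 3, 3]  (obs o_3=3)
t=4: δ = [7.451e-06, 1.118e-05, 3.725e-06, 3.725e-05]  ψ = [3, 3, 3, 3]  (obs o_4=2)
t=5: δ = [1.746e-06, 5.821e-07, 5.821e-07, 2.910e-06]  ψ = [3, 3, 3, 3]  (obs o_5=0)
t=6: δ = [4.547e-08, 5.457e-08, 8.185e-08, 4.547e-07]  ψ = [3, 0, 0, 3]  (obs o_6=3)
backtrack: best end state = 3; path = [3, 3, 3, 3, 3, 3, 3]

path = [3, 3, 3, 3, 3, 3, 3]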